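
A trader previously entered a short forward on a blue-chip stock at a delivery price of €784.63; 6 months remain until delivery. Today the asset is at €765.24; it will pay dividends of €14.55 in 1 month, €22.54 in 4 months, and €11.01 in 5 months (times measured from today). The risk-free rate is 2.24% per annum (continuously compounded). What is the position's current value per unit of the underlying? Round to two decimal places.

€58.45

PV(remaining dividends) I = 14.55·e^(−0.0224·1/12) + 22.54·e^(−0.0224·4/12) + 11.01·e^(−0.0224·5/12) = 47.8029
Current forward F = (S − I)·e^(rT) = (765.24 − 47.8029)·e^(0.0224·6/12) = 717.4371 × 1.011263 = 725.5176
Value (long) = (F − K)·e^(−rT) = (725.5176 − 784.63) × 0.988862 = -58.4540
Short position value = −(long value) = €58.45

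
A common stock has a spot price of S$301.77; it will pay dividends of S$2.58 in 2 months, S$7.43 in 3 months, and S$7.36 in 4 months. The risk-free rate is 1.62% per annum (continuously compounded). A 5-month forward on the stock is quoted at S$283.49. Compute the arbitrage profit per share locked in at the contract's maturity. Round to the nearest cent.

PV(dividends) I = 2.58·e^(−0.0162·2/12) + 7.43·e^(−0.0162·3/12) + 7.36·e^(−0.0162·4/12) = 17.2934
Fair forward F* = (S − I)·e^(rT) = (301.77 − 17.2934)·e^0.006750 = 284.4766 × 1.006773 = 286.4034
Market S$283.49 < fair 286.4034: forward underpriced → reverse cash-and-carry (short the stock, invest proceeds at r, pay the dividends, go long the forward).
Profit at T = |F_mkt − F*| = |283.49 − 286.4034| = S$2.91 per share

S$2.91 per share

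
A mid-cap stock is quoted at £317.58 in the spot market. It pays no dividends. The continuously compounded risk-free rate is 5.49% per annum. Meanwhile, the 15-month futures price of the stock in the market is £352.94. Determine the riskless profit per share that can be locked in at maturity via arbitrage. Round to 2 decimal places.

Fair futures: F* = S·e^(carry·T), with carry = r = 0.0549
F* = 317.58 · e^(0.0549 × 15/12) = 317.58 · e^0.068625 = 317.58 × 1.071034 = £340.1390
Market £352.94 > fair £340.1390: forward overpriced → cash-and-carry (buy spot, short the forward).
At maturity, profit = |F_mkt − F*| = |352.94 − 340.1390| = £12.80 per share

£12.80 per share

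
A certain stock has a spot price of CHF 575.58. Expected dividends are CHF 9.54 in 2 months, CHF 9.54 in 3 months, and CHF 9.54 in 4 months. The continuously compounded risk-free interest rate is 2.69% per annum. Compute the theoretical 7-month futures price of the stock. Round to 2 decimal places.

CHF 555.81

PV(dividends) I = 9.54·e^(−0.0269·2/12) + 9.54·e^(−0.0269·3/12) + 9.54·e^(−0.0269·4/12)
I = 9.4973 + 9.4761 + 9.4548 = 28.4282
F = (S − I)·e^(rT) = (575.58 − 28.4282) · e^(0.0269·7/12)
= 547.1518 · e^0.015692 = 547.1518 × 1.015816 = CHF 555.81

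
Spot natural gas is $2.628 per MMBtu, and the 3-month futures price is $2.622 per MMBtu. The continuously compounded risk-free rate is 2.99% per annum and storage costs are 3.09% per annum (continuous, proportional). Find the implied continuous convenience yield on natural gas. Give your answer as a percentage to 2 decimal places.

F = S·e^((r+u−y)T) ⇒ (r+u−y) = ln(F/S)/T
ln(2.622/2.628) = -0.002286; /T ⇒ -0.009144
y = r + u − ln(F/S)/T = 0.0299 + 0.0309 + 0.009144 = 0.069944
y = 6.99%

6.99%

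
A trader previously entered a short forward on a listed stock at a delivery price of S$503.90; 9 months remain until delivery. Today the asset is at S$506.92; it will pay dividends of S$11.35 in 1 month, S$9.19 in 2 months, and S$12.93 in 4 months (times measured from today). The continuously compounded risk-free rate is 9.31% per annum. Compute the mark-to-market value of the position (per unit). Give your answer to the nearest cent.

PV(remaining dividends) I = 11.35·e^(−0.0931·1/12) + 9.19·e^(−0.0931·2/12) + 12.93·e^(−0.0931·4/12) = 32.8457
Current forward F = (S − I)·e^(rT) = (506.92 − 32.8457)·e^(0.0931·9/12) = 474.0743 × 1.072321 = 508.3598
Value (long) = (F − K)·e^(−rT) = (508.3598 − 503.90) × 0.932557 = 4.1590
Short position value = −(long value) = -S$4.16

-S$4.16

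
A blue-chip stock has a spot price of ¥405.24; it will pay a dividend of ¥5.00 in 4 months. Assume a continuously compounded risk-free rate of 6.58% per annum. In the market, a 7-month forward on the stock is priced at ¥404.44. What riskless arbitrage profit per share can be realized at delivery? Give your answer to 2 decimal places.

¥11.57 per share

PV(dividends) I = 5.00·e^(−0.0658·4/12) = 4.8915
Fair forward F* = (S − I)·e^(rT) = (405.24 − 4.8915)·e^0.038383 = 400.3485 × 1.039129 = 416.0137
Market ¥404.44 < fair 416.0137: forward underpriced → reverse cash-and-carry (short the stock, invest proceeds at r, pay the dividends, go long the forward).
Profit at T = |F_mkt − F*| = |404.44 − 416.0137| = ¥11.57 per share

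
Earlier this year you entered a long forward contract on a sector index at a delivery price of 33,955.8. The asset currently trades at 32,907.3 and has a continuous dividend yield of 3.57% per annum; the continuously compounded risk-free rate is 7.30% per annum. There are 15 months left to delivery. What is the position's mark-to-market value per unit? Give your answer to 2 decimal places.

476.60

Current fair forward for the remaining 15 months: F = S·e^((r − q)·T), (r − q) = 0.0730 − 0.0357 = 0.0373
F = 32907.3 · e^(0.0373 × 15/12) = 32907.3 × 1.04772904 = 34477.9338
Value of long forward = (F − K)·e^(−rT) = (34477.9338 − 33955.8) · e^(−0.0730·15/12)
= 522.1338 × 0.91278949 = 476.60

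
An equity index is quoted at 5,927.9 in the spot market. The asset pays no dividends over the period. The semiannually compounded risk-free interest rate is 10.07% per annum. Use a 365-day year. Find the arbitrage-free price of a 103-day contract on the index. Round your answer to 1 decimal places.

F = S · (1+r/2)^(2T)
= 5927.9 × 1.028112
F = 6,094.5

6,094.5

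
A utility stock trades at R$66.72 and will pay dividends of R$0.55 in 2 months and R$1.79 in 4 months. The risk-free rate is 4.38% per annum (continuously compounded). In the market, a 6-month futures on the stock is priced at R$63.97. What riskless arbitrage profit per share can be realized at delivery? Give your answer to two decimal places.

PV(dividends) I = 0.55·e^(−0.0438·2/12) + 1.79·e^(−0.0438·4/12) = 2.3101
Fair futures F* = (S − I)·e^(rT) = (66.72 − 2.3101)·e^0.021900 = 64.4099 × 1.022142 = 65.8361
Market R$63.97 < fair 65.8361: forward underpriced → reverse cash-and-carry (short the stock, invest proceeds at r, pay the dividends, go long the forward).
Profit at T = |F_mkt − F*| = |63.97 − 65.8361| = R$1.87 per share

R$1.87 per share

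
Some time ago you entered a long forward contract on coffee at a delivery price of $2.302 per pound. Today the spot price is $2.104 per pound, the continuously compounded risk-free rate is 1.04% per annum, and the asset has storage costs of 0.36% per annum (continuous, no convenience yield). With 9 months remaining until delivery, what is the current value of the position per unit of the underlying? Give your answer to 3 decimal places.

-$0.174 per pound

Current fair forward for the remaining 9 months: F = S·e^((r + u)·T), (r + u) = 0.0104 + 0.0036 = 0.0140
F = 2.104 · e^(0.0140 × 9/12) = 2.104 × 1.010555 = 2.1262
Value of long forward = (F − K)·e^(−rT) = (2.1262 − 2.302) · e^(−0.0104·9/12)
= -0.1758 × 0.992230 = -0.174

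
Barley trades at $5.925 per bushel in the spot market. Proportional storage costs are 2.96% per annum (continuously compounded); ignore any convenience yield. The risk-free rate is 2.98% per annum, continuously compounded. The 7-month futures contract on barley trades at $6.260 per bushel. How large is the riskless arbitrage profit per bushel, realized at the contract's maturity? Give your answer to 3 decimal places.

$0.126 per bushel

Fair futures: F* = S·e^(carry·T), with carry = (r + u) = 0.0298 + 0.0296 = 0.0594
F* = 5.925 · e^(0.0594 × 7/12) = 5.925 · e^0.034650 = 5.925 × 1.035257 = $6.1339
Market $6.260 > fair $6.1339: forward overpriced → cash-and-carry (buy spot, short the forward).
At maturity, profit = |F_mkt − F*| = |6.260 − 6.1339| = $0.126 per bushel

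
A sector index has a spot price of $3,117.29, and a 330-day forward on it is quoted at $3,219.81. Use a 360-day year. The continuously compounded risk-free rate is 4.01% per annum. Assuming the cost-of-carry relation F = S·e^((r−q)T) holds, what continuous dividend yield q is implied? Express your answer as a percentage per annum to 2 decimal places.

0.48%

From F = S·e^((r−q)T): (r − q) = ln(F/S)/T
ln(3219.81/3117.29) = ln(1.032888) = 0.032359
(r − q) = 0.032359 / (330/360) = 0.035301
q = r − ln(F/S)/T = 0.0401 − 0.035301 = 0.004799
q = 0.48%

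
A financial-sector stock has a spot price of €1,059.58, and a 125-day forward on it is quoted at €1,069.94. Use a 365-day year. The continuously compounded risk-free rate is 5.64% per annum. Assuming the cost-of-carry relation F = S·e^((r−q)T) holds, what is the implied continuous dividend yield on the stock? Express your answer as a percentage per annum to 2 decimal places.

From F = S·e^((r−q)T): (r − q) = ln(F/S)/T
ln(1069.94/1059.58) = ln(1.009777) = 0.009730
(r − q) = 0.009730 / (125/365) = 0.028412
q = r − ln(F/S)/T = 0.0564 − 0.028412 = 0.027988
q = 2.80%

2.80%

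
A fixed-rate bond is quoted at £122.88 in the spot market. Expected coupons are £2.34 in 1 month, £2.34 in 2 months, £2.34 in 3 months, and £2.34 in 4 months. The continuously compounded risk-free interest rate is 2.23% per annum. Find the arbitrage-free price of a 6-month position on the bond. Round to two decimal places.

£114.84

PV(coupons) I = 2.34·e^(−0.0223·1/12) + 2.34·e^(−0.0223·2/12) + 2.34·e^(−0.0223·3/12) + 2.34·e^(−0.0223·4/12)
I = 2.3357 + 2.3313 + 2.3270 + 2.3227 = 9.3167
F = (S − I)·e^(rT) = (122.88 − 9.3167) · e^(0.0223·6/12)
= 113.5633 · e^0.011150 = 113.5633 × 1.011212 = £114.84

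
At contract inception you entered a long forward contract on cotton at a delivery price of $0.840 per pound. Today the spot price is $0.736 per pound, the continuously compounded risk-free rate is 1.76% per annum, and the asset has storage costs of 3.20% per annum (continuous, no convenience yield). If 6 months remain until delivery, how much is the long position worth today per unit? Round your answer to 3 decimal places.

-$0.085 per pound

Current fair forward for the remaining 6 months: F = S·e^((r + u)·T), (r + u) = 0.0176 + 0.0320 = 0.0496
F = 0.736 · e^(0.0496 × 6/12) = 0.736 × 1.025110 = 0.7545
Value of long forward = (F − K)·e^(−rT) = (0.7545 − 0.840) · e^(−0.0176·6/12)
= -0.0855 × 0.991239 = -0.085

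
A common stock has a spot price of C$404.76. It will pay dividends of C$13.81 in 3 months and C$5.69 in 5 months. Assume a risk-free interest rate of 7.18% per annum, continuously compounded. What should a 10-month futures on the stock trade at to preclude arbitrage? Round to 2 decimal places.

C$409.45

PV(dividends) I = 13.81·e^(−0.0718·3/12) + 5.69·e^(−0.0718·5/12)
I = 13.5643 + 5.5223 = 19.0866
F = (S − I)·e^(rT) = (404.76 − 19.0866) · e^(0.0718·10/12)
= 385.6734 · e^0.059833 = 385.6734 × 1.061659 = C$409.45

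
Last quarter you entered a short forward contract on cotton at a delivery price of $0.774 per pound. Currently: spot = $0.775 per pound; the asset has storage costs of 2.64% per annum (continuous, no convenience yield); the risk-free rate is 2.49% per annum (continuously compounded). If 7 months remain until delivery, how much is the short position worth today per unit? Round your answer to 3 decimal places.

Current fair forward for the remaining 7 months: F = S·e^((r + u)·T), (r + u) = 0.0249 + 0.0264 = 0.0513
F = 0.775 · e^(0.0513 × 7/12) = 0.775 × 1.030377 = 0.7985
Value of long forward = (F − K)·e^(−rT) = (0.7985 − 0.774) · e^(−0.0249·7/12)
= 0.0245 × 0.985580 = 0.024
Short position value = −(long value) = -$0.024

-$0.024 per pound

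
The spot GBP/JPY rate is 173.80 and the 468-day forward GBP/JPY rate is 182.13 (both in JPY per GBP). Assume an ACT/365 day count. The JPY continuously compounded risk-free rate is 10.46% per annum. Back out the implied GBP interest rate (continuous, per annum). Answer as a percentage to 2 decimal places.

6.81%

F = S·e^((r_JPY − r_GBP)T) ⇒ r_GBP = r_JPY − ln(F/S)/T
ln(182.13/173.80) = 0.046816; /(468/365) = 0.036512
r_GBP = 0.1046 − 0.036512 = 0.068088
r_GBP = 6.81%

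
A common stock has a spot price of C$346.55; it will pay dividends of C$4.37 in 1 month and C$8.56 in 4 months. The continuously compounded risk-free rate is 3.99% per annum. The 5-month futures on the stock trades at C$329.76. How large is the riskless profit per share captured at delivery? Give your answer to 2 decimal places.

PV(dividends) I = 4.37·e^(−0.0399·1/12) + 8.56·e^(−0.0399·4/12) = 12.8024
Fair futures F* = (S − I)·e^(rT) = (346.55 − 12.8024)·e^0.016625 = 333.7476 × 1.016764 = 339.3425
Market C$329.76 < fair 339.3425: forward underpriced → reverse cash-and-carry (short the stock, invest proceeds at r, pay the dividends, go long the forward).
Profit at T = |F_mkt − F*| = |329.76 − 339.3425| = C$9.58 per share

C$9.58 per share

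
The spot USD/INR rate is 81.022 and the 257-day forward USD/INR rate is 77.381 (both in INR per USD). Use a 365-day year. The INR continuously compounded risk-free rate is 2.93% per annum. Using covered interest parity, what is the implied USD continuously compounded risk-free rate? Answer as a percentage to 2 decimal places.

9.46%

F = S·e^((r_INR − r_USD)T) ⇒ r_USD = r_INR − ln(F/S)/T
ln(77.381/81.022) = -0.045979; /(257/365) = -0.065301
r_USD = 0.0293 + 0.065301 = 0.094601
r_USD = 9.46%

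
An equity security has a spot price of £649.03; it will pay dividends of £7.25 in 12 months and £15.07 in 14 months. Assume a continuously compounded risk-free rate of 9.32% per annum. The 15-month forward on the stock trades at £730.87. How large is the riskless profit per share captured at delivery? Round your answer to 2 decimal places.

£24.26 per share

PV(dividends) I = 7.25·e^(−0.0932·12/12) + 15.07·e^(−0.0932·14/12) = 20.1222
Fair forward F* = (S − I)·e^(rT) = (649.03 − 20.1222)·e^0.116500 = 628.9078 × 1.123558 = 706.6144
Market £730.87 > fair 706.6144: forward overpriced → cash-and-carry (borrow at r, buy the stock and collect the dividends, short the forward).
Profit at T = |F_mkt − F*| = |730.87 − 706.6144| = £24.26 per share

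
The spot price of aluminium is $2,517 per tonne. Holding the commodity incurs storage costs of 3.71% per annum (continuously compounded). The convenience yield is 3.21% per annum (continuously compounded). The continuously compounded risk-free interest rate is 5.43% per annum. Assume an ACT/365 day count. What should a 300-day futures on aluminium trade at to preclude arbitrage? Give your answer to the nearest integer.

Net carry = r + u − y = 0.0543 + 0.0371 − 0.0321 = 0.0593
F = S·e^((r+u−y)T) = 2517 · e^(0.0593 × 300/365) = 2517 · e^0.048740
= 2517 × 1.049947 = $2,643 per tonne

$2,643 per tonne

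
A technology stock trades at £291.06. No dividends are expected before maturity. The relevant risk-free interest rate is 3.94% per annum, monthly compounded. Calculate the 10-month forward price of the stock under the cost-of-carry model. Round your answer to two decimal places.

£300.76

F = S · (1+r/12)^(12T)
= 291.06 × 1.033323
F = £300.76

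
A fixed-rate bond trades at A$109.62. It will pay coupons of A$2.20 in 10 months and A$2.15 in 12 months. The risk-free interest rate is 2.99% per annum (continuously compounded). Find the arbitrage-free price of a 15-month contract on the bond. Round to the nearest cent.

A$109.40

PV(coupons) I = 2.20·e^(−0.0299·10/12) + 2.15·e^(−0.0299·12/12)
I = 2.1459 + 2.0867 = 4.2326
F = (S − I)·e^(rT) = (109.62 − 4.2326) · e^(0.0299·15/12)
= 105.3874 · e^0.037375 = 105.3874 × 1.038082 = A$109.40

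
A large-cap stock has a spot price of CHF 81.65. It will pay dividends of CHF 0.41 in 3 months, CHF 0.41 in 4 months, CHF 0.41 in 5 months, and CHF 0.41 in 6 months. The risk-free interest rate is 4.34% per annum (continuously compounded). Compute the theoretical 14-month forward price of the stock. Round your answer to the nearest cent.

PV(dividends) I = 0.41·e^(−0.0434·3/12) + 0.41·e^(−0.0434·4/12) + 0.41·e^(−0.0434·5/12) + 0.41·e^(−0.0434·6/12)
I = 0.4056 + 0.4041 + 0.4027 + 0.4012 = 1.6136
F = (S − I)·e^(rT) = (81.65 − 1.6136) · e^(0.0434·14/12)
= 80.0364 · e^0.050633 = 80.0364 × 1.051937 = CHF 84.19

CHF 84.19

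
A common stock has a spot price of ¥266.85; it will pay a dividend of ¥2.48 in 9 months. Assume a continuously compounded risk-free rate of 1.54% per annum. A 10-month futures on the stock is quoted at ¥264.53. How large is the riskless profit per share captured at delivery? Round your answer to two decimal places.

¥3.28 per share

PV(dividends) I = 2.48·e^(−0.0154·9/12) = 2.4515
Fair futures F* = (S − I)·e^(rT) = (266.85 − 2.4515)·e^0.012833 = 264.3985 × 1.012916 = 267.8135
Market ¥264.53 < fair 267.8135: forward underpriced → reverse cash-and-carry (short the stock, invest proceeds at r, pay the dividends, go long the forward).
Profit at T = |F_mkt − F*| = |264.53 − 267.8135| = ¥3.28 per share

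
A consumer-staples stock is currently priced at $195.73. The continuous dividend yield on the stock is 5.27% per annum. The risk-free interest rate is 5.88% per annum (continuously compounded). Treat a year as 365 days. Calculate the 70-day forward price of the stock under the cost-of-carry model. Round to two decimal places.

F = S·e^((r − q)T) = 195.73 · e^((0.0588 − 0.0527) × 70/365)
= 195.73 · e^0.001170 = 195.73 × 1.001171
F = $195.96

$195.96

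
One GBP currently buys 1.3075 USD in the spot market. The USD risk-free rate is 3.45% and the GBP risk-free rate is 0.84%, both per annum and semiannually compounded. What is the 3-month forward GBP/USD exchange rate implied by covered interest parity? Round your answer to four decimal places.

By covered interest parity, F = S · (1+r_USD/2)^(2T) / (1+r_GBP/2)^(2T)
= 1.3075 × 1.008588 / 1.002098 = 1.3075 × 1.006476
F = 1.3160 USD per GBP

1.3160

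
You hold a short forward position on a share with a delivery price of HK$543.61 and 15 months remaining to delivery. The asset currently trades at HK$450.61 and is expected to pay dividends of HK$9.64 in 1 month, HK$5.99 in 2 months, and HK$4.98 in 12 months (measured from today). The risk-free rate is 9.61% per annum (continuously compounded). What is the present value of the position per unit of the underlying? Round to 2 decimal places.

HK$51.45

PV(remaining dividends) I = 9.64·e^(−0.0961·1/12) + 5.99·e^(−0.0961·2/12) + 4.98·e^(−0.0961·12/12) = 19.9816
Current forward F = (S − I)·e^(rT) = (450.61 − 19.9816)·e^(0.0961·15/12) = 430.6284 × 1.127638 = 485.5929
Value (long) = (F − K)·e^(−rT) = (485.5929 − 543.61) × 0.886810 = -51.4501
Short position value = −(long value) = HK$51.45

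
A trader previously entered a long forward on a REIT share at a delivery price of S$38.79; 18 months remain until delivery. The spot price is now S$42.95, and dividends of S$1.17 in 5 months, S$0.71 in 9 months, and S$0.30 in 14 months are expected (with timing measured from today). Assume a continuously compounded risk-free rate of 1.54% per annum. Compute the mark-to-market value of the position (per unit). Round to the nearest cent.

PV(remaining dividends) I = 1.17·e^(−0.0154·5/12) + 0.71·e^(−0.0154·9/12) + 0.30·e^(−0.0154·14/12) = 2.1590
Current forward F = (S − I)·e^(rT) = (42.95 − 2.1590)·e^(0.0154·18/12) = 40.7910 × 1.023369 = 41.7442
Value (long) = (F − K)·e^(−rT) = (41.7442 − 38.79) × 0.977165 = 2.8867
Value = S$2.89

S$2.89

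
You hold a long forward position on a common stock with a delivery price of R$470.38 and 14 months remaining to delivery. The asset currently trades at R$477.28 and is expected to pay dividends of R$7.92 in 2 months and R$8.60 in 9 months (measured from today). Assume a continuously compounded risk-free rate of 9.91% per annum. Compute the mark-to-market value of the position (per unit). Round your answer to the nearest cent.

R$42.48

PV(remaining dividends) I = 7.92·e^(−0.0991·2/12) + 8.60·e^(−0.0991·9/12) = 15.7742
Current forward F = (S − I)·e^(rT) = (477.28 − 15.7742)·e^(0.0991·14/12) = 461.5058 × 1.122565 = 518.0703
Value (long) = (F − K)·e^(−rT) = (518.0703 − 470.38) × 0.890817 = 42.4833
Value = R$42.48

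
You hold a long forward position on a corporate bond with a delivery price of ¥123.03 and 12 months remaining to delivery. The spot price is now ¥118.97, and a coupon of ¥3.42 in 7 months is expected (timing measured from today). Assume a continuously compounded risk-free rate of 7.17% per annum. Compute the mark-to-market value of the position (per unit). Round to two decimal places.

¥1.17

PV(remaining coupons) I = 3.42·e^(−0.0717·7/12) = 3.2799
Current forward F = (S − I)·e^(rT) = (118.97 − 3.2799)·e^(0.0717·12/12) = 115.6901 × 1.074333 = 124.2897
Value (long) = (F − K)·e^(−rT) = (124.2897 − 123.03) × 0.930810 = 1.1725
Value = ¥1.17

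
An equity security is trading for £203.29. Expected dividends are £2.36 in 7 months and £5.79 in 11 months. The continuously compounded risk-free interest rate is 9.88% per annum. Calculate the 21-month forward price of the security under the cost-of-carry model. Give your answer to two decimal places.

PV(dividends) I = 2.36·e^(−0.0988·7/12) + 5.79·e^(−0.0988·11/12)
I = 2.2278 + 5.2887 = 7.5165
F = (S − I)·e^(rT) = (203.29 − 7.5165) · e^(0.0988·21/12)
= 195.7735 · e^0.172900 = 195.7735 × 1.188747 = £232.73

£232.73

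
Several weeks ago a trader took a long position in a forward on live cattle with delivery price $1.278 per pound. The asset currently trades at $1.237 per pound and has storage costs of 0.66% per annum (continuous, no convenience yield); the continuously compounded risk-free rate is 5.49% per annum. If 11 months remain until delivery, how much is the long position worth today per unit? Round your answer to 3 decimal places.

Current fair forward for the remaining 11 months: F = S·e^((r + u)·T), (r + u) = 0.0549 + 0.0066 = 0.0615
F = 1.237 · e^(0.0615 × 11/12) = 1.237 × 1.057994 = 1.3087
Value of long forward = (F − K)·e^(−rT) = (1.3087 − 1.278) · e^(−0.0549·11/12)
= 0.0307 × 0.950920 = 0.029

$0.029 per pound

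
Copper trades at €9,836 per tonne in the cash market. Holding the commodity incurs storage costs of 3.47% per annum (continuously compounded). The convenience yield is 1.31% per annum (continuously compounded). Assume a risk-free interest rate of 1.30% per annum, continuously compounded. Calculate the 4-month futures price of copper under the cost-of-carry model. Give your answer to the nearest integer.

Net carry = r + u − y = 0.0130 + 0.0347 − 0.0131 = 0.0346
F = S·e^((r+u−y)T) = 9836 · e^(0.0346 × 4/12) = 9836 · e^0.011533
= 9836 × 1.011600 = €9,950 per tonne

€9,950 per tonne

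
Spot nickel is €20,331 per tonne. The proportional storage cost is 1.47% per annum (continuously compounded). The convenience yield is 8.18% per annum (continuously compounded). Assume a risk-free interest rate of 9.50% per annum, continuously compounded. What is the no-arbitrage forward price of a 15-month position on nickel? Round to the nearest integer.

€21,053 per tonne

Net carry = r + u − y = 0.0950 + 0.0147 − 0.0818 = 0.0279
F = S·e^((r+u−y)T) = 20331 · e^(0.0279 × 15/12) = 20331 · e^0.034875
= 20331 × 1.035490 = €21,053 per tonne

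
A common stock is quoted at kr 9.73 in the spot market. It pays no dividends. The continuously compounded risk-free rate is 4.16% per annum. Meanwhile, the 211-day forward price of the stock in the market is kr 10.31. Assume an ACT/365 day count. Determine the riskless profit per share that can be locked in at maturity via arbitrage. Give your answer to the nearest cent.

Fair forward: F* = S·e^(carry·T), with carry = r = 0.0416
F* = 9.73 · e^(0.0416 × 211/365) = 9.73 · e^0.024048 = 9.73 × 1.024339 = kr 9.9668
Market kr 10.31 > fair kr 9.9668: forward overpriced → cash-and-carry (buy spot, short the forward).
At maturity, profit = |F_mkt − F*| = |10.31 − 9.9668| = kr 0.34 per share

kr 0.34 per share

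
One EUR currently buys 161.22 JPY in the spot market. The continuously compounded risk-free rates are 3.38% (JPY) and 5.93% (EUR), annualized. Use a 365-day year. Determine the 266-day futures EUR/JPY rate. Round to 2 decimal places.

F = S·e^((r_JPY − r_EUR)T) = 161.22 · e^((0.0338 − 0.0593) × 266/365)
= 161.22 · e^-0.018584 = 161.22 × 0.981588
F = 158.25 JPY per EUR

158.25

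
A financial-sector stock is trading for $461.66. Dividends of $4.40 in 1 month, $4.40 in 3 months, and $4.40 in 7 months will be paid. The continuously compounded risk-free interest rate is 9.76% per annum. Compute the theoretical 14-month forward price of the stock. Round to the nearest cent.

$502.98

PV(dividends) I = 4.40·e^(−0.0976·1/12) + 4.40·e^(−0.0976·3/12) + 4.40·e^(−0.0976·7/12)
I = 4.3644 + 4.2939 + 4.1565 = 12.8148
F = (S − I)·e^(rT) = (461.66 − 12.8148) · e^(0.0976·14/12)
= 448.8452 · e^0.113867 = 448.8452 × 1.120603 = $502.98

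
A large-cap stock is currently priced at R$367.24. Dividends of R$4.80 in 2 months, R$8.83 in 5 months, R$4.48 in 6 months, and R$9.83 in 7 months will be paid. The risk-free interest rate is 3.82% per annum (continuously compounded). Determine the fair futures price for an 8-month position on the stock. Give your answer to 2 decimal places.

R$348.54

PV(dividends) I = 4.80·e^(−0.0382·2/12) + 8.83·e^(−0.0382·5/12) + 4.48·e^(−0.0382·6/12) + 9.83·e^(−0.0382·7/12)
I = 4.7695 + 8.6906 + 4.3952 + 9.6134 = 27.4687
F = (S − I)·e^(rT) = (367.24 − 27.4687) · e^(0.0382·8/12)
= 339.7713 · e^0.025467 = 339.7713 × 1.025794 = R$348.54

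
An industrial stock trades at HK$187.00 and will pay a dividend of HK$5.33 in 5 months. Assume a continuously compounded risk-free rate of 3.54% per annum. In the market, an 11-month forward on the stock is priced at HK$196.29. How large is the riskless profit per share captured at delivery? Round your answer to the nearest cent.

PV(dividends) I = 5.33·e^(−0.0354·5/12) = 5.2520
Fair forward F* = (S − I)·e^(rT) = (187.00 − 5.2520)·e^0.032450 = 181.7480 × 1.032982 = 187.7424
Market HK$196.29 > fair 187.7424: forward overpriced → cash-and-carry (borrow at r, buy the stock and collect the dividends, short the forward).
Profit at T = |F_mkt − F*| = |196.29 − 187.7424| = HK$8.55 per share

HK$8.55 per share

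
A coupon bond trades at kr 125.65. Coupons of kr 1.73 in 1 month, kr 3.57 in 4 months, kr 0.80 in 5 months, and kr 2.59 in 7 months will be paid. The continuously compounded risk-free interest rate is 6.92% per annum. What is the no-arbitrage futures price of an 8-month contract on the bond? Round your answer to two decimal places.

kr 122.71

PV(coupons) I = 1.73·e^(−0.0692·1/12) + 3.57·e^(−0.0692·4/12) + 0.80·e^(−0.0692·5/12) + 2.59·e^(−0.0692·7/12)
I = 1.7201 + 3.4886 + 0.7773 + 2.4875 = 8.4735
F = (S − I)·e^(rT) = (125.65 − 8.4735) · e^(0.0692·8/12)
= 117.1765 · e^0.046133 = 117.1765 × 1.047214 = kr 122.71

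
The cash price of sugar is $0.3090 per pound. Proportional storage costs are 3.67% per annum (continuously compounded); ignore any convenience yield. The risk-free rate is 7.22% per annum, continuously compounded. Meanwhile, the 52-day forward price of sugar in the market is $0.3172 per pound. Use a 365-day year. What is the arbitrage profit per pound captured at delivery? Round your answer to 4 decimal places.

$0.0034 per pound

Fair forward: F* = S·e^(carry·T), with carry = (r + u) = 0.0722 + 0.0367 = 0.1089
F* = 0.3090 · e^(0.1089 × 52/365) = 0.3090 · e^0.015515 = 0.3090 × 1.015636 = $0.3138
Market $0.3172 > fair $0.3138: forward overpriced → cash-and-carry (buy spot, short the forward).
At maturity, profit = |F_mkt − F*| = |0.3172 − 0.3138| = $0.0034 per pound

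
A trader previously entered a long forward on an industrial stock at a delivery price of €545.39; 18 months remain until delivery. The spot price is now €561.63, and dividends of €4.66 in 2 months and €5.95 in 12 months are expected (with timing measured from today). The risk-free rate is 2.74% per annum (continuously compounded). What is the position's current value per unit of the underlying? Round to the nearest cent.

PV(remaining dividends) I = 4.66·e^(−0.0274·2/12) + 5.95·e^(−0.0274·12/12) = 10.4280
Current forward F = (S − I)·e^(rT) = (561.63 − 10.4280)·e^(0.0274·18/12) = 551.2020 × 1.041956 = 574.3282
Value (long) = (F − K)·e^(−rT) = (574.3282 − 545.39) × 0.959733 = 27.7729
Value = €27.77

€27.77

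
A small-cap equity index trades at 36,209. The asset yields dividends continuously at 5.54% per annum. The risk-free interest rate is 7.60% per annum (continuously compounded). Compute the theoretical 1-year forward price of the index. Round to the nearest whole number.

36,963

F = S·e^((r − q)T) = 36209 · e^((0.0760 − 0.0554) × 12/12)
= 36209 · e^0.020600 = 36209 × 1.020814
F = 36,963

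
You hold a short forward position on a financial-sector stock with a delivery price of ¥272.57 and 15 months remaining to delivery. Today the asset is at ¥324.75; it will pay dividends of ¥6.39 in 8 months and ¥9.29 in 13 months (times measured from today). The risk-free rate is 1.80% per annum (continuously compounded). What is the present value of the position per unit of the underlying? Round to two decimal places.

PV(remaining dividends) I = 6.39·e^(−0.0180·8/12) + 9.29·e^(−0.0180·13/12) = 15.4244
Current forward F = (S − I)·e^(rT) = (324.75 − 15.4244)·e^(0.0180·15/12) = 309.3256 × 1.022755 = 316.3643
Value (long) = (F − K)·e^(−rT) = (316.3643 − 272.57) × 0.977751 = 42.8199
Short position value = −(long value) = -¥42.82

-¥42.82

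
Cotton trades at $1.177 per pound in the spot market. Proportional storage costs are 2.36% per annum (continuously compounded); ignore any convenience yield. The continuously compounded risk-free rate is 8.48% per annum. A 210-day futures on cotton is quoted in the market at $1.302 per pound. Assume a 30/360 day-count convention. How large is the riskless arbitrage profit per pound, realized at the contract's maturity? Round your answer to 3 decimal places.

Fair futures: F* = S·e^(carry·T), with carry = (r + u) = 0.0848 + 0.0236 = 0.1084
F* = 1.177 · e^(0.1084 × 210/360) = 1.177 · e^0.063233 = 1.177 × 1.065275 = $1.2538
Market $1.302 > fair $1.2538: forward overpriced → cash-and-carry (buy spot, short the forward).
At maturity, profit = |F_mkt − F*| = |1.302 − 1.2538| = $0.048 per pound

$0.048 per pound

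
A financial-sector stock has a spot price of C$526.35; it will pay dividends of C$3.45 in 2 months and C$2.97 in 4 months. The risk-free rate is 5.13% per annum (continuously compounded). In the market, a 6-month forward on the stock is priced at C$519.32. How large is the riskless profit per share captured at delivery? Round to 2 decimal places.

PV(dividends) I = 3.45·e^(−0.0513·2/12) + 2.97·e^(−0.0513·4/12) = 6.3403
Fair forward F* = (S − I)·e^(rT) = (526.35 − 6.3403)·e^0.025650 = 520.0097 × 1.025982 = 533.5206
Market C$519.32 < fair 533.5206: forward underpriced → reverse cash-and-carry (short the stock, invest proceeds at r, pay the dividends, go long the forward).
Profit at T = |F_mkt − F*| = |519.32 − 533.5206| = C$14.20 per share

C$14.20 per share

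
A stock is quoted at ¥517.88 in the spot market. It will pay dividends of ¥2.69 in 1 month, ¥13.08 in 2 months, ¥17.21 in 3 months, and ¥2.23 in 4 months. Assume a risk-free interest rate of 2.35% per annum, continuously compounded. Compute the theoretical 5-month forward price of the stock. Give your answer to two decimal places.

PV(dividends) I = 2.69·e^(−0.0235·1/12) + 13.08·e^(−0.0235·2/12) + 17.21·e^(−0.0235·3/12) + 2.23·e^(−0.0235·4/12)
I = 2.6847 + 13.0289 + 17.1092 + 2.2126 = 35.0354
F = (S − I)·e^(rT) = (517.88 − 35.0354) · e^(0.0235·5/12)
= 482.8446 · e^0.009792 = 482.8446 × 1.009840 = ¥487.60

¥487.60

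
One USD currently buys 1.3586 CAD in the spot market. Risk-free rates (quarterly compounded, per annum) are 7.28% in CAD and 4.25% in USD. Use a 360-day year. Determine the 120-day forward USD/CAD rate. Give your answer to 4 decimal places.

1.3722

By covered interest parity, F = S · (1+r_CAD/4)^(4T) / (1+r_USD/4)^(4T)
= 1.3586 × 1.024340 / 1.014192 = 1.3586 × 1.010006
F = 1.3722 CAD per USD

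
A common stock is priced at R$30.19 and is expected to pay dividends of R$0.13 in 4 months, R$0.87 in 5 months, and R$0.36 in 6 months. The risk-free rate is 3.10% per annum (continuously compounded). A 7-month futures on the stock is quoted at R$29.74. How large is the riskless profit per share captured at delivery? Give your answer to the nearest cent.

R$0.37 per share

PV(dividends) I = 0.13·e^(−0.0310·4/12) + 0.87·e^(−0.0310·5/12) + 0.36·e^(−0.0310·6/12) = 1.3420
Fair futures F* = (S − I)·e^(rT) = (30.19 − 1.3420)·e^0.018083 = 28.8480 × 1.018247 = 29.3744
Market R$29.74 > fair 29.3744: forward overpriced → cash-and-carry (borrow at r, buy the stock and collect the dividends, short the forward).
Profit at T = |F_mkt − F*| = |29.74 − 29.3744| = R$0.37 per share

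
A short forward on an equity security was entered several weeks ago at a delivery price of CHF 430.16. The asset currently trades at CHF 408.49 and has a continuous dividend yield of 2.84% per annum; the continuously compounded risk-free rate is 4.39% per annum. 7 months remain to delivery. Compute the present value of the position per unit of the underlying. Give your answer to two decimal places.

CHF 17.51

Current fair forward for the remaining 7 months: F = S·e^((r − q)·T), (r − q) = 0.0439 − 0.0284 = 0.0155
F = 408.49 · e^(0.0155 × 7/12) = 408.49 × 1.009083 = 412.2003
Value of long forward = (F − K)·e^(−rT) = (412.2003 − 430.16) · e^(−0.0439·7/12)
= -17.9597 × 0.974717 = -17.51
Short position value = −(long value) = CHF 17.51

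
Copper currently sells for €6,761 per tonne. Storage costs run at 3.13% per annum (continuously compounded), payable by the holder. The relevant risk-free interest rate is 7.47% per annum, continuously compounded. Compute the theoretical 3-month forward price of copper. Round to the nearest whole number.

Net carry = r + u − y = 0.0747 + 0.0313 − 0.0000 = 0.1060
F = S·e^((r+u−y)T) = 6761 · e^(0.1060 × 3/12) = 6761 · e^0.026500
= 6761 × 1.026854 = €6,943 per tonne

€6,943 per tonne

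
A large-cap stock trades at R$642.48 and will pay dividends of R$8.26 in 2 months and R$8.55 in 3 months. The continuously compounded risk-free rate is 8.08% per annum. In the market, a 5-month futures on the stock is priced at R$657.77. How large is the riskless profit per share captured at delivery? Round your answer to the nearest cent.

R$10.39 per share

PV(dividends) I = 8.26·e^(−0.0808·2/12) + 8.55·e^(−0.0808·3/12) = 16.5285
Fair futures F* = (S − I)·e^(rT) = (642.48 − 16.5285)·e^0.033667 = 625.9515 × 1.034240 = 647.3841
Market R$657.77 > fair 647.3841: forward overpriced → cash-and-carry (borrow at r, buy the stock and collect the dividends, short the forward).
Profit at T = |F_mkt − F*| = |657.77 − 647.3841| = R$10.39 per share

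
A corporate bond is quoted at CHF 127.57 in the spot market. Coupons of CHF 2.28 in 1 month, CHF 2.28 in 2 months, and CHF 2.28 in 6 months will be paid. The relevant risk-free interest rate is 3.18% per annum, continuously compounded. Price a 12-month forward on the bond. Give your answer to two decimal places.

CHF 124.69

PV(coupons) I = 2.28·e^(−0.0318·1/12) + 2.28·e^(−0.0318·2/12) + 2.28·e^(−0.0318·6/12)
I = 2.2740 + 2.2679 + 2.2440 = 6.7859
F = (S − I)·e^(rT) = (127.57 − 6.7859) · e^(0.0318·12/12)
= 120.7841 · e^0.031800 = 120.7841 × 1.032311 = CHF 124.69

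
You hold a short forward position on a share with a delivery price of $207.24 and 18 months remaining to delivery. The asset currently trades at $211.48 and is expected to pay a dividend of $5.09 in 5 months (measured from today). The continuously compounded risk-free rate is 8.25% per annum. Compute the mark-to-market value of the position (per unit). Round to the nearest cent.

PV(remaining dividends) I = 5.09·e^(−0.0825·5/12) = 4.9180
Current forward F = (S − I)·e^(rT) = (211.48 − 4.9180)·e^(0.0825·18/12) = 206.5620 × 1.131733 = 233.7730
Value (long) = (F − K)·e^(−rT) = (233.7730 − 207.24) × 0.883601 = 23.4446
Short position value = −(long value) = -$23.44

-$23.44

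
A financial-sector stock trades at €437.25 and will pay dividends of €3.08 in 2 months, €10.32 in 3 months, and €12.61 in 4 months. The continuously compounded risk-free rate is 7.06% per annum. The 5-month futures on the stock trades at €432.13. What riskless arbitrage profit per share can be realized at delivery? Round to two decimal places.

PV(dividends) I = 3.08·e^(−0.0706·2/12) + 10.32·e^(−0.0706·3/12) + 12.61·e^(−0.0706·4/12) = 25.5001
Fair futures F* = (S − I)·e^(rT) = (437.25 − 25.5001)·e^0.029417 = 411.7499 × 1.029854 = 424.0423
Market €432.13 > fair 424.0423: forward overpriced → cash-and-carry (borrow at r, buy the stock and collect the dividends, short the forward).
Profit at T = |F_mkt − F*| = |432.13 − 424.0423| = €8.09 per share

€8.09 per share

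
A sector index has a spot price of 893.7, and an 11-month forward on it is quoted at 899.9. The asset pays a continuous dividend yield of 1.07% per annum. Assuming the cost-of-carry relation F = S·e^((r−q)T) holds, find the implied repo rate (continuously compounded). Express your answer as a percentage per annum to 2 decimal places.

From F = S·e^((r−q)T): (r − q) = ln(F/S)/T
ln(899.9/893.7) = ln(1.006937) = 0.006913
(r − q) = 0.006913 / (11/12) = 0.007541
r = ln(F/S)/T + q = 0.007541 + 0.0107 = 0.018241
r = 1.82%

1.82%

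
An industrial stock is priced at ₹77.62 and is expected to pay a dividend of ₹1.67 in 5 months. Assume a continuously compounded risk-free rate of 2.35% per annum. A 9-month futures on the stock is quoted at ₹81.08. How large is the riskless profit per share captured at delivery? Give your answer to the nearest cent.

PV(dividends) I = 1.67·e^(−0.0235·5/12) = 1.6537
Fair futures F* = (S − I)·e^(rT) = (77.62 − 1.6537)·e^0.017625 = 75.9663 × 1.017781 = 77.3171
Market ₹81.08 > fair 77.3171: forward overpriced → cash-and-carry (borrow at r, buy the stock and collect the dividends, short the forward).
Profit at T = |F_mkt − F*| = |81.08 − 77.3171| = ₹3.76 per share

₹3.76 per share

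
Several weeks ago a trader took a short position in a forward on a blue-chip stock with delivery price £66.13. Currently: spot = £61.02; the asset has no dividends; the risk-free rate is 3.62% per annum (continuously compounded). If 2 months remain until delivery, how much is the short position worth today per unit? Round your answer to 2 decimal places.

Current fair forward for the remaining 2 months: F = S·e^(r·T), r = 0.0362
F = 61.02 · e^(0.0362 × 2/12) = 61.02 × 1.006052 = 61.3893
Value of long forward = (F − K)·e^(−rT) = (61.3893 − 66.13) · e^(−0.0362·2/12)
= -4.7407 × 0.993985 = -4.71
Short position value = −(long value) = £4.71

£4.71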